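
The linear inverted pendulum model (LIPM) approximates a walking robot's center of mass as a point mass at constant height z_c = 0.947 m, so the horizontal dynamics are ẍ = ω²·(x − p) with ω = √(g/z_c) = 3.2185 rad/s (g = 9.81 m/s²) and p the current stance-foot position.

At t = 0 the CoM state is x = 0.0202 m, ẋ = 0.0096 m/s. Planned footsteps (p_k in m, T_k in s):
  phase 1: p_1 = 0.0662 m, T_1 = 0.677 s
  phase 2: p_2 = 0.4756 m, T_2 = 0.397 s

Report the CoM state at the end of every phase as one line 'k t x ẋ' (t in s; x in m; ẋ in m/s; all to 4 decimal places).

phase 1: p=0.0662, T=0.677, ωT=2.178925, cosh=4.474980, sinh=4.361817; start (x,ẋ)=(0.020200, 0.009600) → end (x,ẋ)=(-0.126639, -0.602812)
phase 2: p=0.4756, T=0.397, ωT=1.277745, cosh=1.933601, sinh=1.654936; start (x,ẋ)=(-0.126639, -0.602812) → end (x,ẋ)=(-0.998852, -4.373368)

1 0.6770 -0.1266 -0.6028
2 1.0740 -0.9989 -4.3734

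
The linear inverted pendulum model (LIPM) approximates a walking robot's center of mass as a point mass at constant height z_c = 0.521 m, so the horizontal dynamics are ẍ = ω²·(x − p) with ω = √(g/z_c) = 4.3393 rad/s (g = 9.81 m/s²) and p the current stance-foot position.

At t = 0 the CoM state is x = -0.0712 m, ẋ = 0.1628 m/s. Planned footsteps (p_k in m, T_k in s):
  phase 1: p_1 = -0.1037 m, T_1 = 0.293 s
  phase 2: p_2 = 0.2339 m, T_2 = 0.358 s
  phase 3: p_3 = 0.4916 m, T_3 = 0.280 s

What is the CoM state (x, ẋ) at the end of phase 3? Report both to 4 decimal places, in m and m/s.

phase 1: p=-0.1037, T=0.293, ωT=1.271415, cosh=1.923164, sinh=1.642730; start (x,ẋ)=(-0.071200, 0.162800) → end (x,ẋ)=(0.020434, 0.544761)
phase 2: p=0.2339, T=0.358, ωT=1.553469, cosh=2.469679, sinh=2.258166; start (x,ẋ)=(0.020434, 0.544761) → end (x,ẋ)=(-0.009799, -0.746338)
phase 3: p=0.4916, T=0.280, ωT=1.215004, cosh=1.833508, sinh=1.536799; start (x,ẋ)=(-0.009799, -0.746338) → end (x,ẋ)=(-0.692042, -4.712066)

x = -0.6920, ẋ = -4.7121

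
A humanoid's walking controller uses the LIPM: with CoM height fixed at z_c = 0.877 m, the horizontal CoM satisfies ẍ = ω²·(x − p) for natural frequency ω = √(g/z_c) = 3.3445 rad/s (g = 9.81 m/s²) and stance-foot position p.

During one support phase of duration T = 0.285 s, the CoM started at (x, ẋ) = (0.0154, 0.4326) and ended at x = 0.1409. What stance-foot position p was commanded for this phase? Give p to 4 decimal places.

ωT = 3.3445·0.285 = 0.953182; cosh(ωT) = 1.489732, sinh(ωT) = 1.104220
x(T) = p + (x₀−p)·cosh(ωT) + (ẋ₀/ω)·sinh(ωT) ⇒ p·(1 − cosh) = x(T) − x₀·cosh − (ẋ₀/ω)·sinh
numerator   = 0.1409 − (0.0154)·1.489732 − (0.4326/3.3445)·1.104220 = -0.024869
denominator = 1 − 1.489732 = -0.489732
p = -0.024869 / -0.489732 = 0.0508

p = 0.0508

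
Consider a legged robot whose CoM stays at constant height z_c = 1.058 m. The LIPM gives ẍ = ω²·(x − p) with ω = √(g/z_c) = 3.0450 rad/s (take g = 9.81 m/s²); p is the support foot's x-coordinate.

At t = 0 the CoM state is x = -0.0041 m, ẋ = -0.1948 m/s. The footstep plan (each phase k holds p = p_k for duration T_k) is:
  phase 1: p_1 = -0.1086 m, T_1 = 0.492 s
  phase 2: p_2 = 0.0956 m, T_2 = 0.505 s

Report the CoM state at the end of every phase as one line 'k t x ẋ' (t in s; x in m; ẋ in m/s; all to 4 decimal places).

phase 1: p=-0.1086, T=0.492, ωT=1.498140, cosh=2.348453, sinh=2.124908; start (x,ẋ)=(-0.004100, -0.194800) → end (x,ẋ)=(0.000875, 0.218672)
phase 2: p=0.0956, T=0.505, ωT=1.537725, cosh=2.434430, sinh=2.219561; start (x,ẋ)=(0.000875, 0.218672) → end (x,ẋ)=(0.024393, -0.107862)

1 0.4920 0.0009 0.2187
2 0.9970 0.0244 -0.1079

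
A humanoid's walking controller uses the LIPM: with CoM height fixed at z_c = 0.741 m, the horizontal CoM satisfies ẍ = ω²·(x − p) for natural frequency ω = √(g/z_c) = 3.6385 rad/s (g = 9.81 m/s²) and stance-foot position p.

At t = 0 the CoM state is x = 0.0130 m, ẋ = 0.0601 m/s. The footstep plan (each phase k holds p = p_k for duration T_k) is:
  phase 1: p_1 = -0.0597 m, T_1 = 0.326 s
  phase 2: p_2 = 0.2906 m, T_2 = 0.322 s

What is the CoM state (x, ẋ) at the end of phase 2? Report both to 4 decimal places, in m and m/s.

phase 1: p=-0.0597, T=0.326, ωT=1.186151, cosh=1.789924, sinh=1.484530; start (x,ẋ)=(0.013000, 0.060100) → end (x,ẋ)=(0.094949, 0.500261)
phase 2: p=0.2906, T=0.322, ωT=1.171597, cosh=1.768507, sinh=1.458635; start (x,ẋ)=(0.094949, 0.500261) → end (x,ẋ)=(0.145138, -0.153655)

x = 0.1451, ẋ = -0.1537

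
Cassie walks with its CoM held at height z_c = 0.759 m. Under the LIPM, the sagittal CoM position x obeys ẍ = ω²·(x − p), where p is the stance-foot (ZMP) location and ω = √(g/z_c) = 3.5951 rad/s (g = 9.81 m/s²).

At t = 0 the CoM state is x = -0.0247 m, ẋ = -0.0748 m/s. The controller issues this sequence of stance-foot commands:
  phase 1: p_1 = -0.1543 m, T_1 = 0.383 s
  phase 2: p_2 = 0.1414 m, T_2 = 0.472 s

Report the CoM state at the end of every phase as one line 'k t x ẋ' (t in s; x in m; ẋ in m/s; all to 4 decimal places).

phase 1: p=-0.1543, T=0.383, ωT=1.376923, cosh=2.107522, sinh=1.855169; start (x,ẋ)=(-0.024700, -0.074800) → end (x,ẋ)=(0.080236, 0.706727)
phase 2: p=0.1414, T=0.472, ωT=1.696887, cosh=2.820094, sinh=2.636841; start (x,ẋ)=(0.080236, 0.706727) → end (x,ẋ)=(0.487264, 1.413219)

1 0.3830 0.0802 0.7067
2 0.8550 0.4873 1.4132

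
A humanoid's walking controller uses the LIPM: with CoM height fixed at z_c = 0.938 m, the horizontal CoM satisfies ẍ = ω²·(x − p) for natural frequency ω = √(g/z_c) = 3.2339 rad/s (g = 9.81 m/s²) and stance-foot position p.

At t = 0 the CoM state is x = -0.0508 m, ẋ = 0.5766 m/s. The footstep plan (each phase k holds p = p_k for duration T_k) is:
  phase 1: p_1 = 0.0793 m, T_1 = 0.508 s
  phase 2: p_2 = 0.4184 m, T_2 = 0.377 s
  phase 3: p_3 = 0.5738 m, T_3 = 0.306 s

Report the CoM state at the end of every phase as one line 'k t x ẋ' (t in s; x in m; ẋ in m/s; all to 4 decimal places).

phase 1: p=0.0793, T=0.508, ωT=1.642821, cosh=2.681584, sinh=2.488150; start (x,ẋ)=(-0.050800, 0.576600) → end (x,ẋ)=(0.174060, 0.499361)
phase 2: p=0.4184, T=0.377, ωT=1.219180, cosh=1.839942, sinh=1.544470; start (x,ẋ)=(0.174060, 0.499361) → end (x,ẋ)=(0.207317, -0.301602)
phase 3: p=0.5738, T=0.306, ωT=0.989573, cosh=1.530911, sinh=1.159176; start (x,ẋ)=(0.207317, -0.301602) → end (x,ẋ)=(-0.095361, -1.835547)

1 0.5080 0.1741 0.4994
2 0.8850 0.2073 -0.3016
3 1.1910 -0.0954 -1.8355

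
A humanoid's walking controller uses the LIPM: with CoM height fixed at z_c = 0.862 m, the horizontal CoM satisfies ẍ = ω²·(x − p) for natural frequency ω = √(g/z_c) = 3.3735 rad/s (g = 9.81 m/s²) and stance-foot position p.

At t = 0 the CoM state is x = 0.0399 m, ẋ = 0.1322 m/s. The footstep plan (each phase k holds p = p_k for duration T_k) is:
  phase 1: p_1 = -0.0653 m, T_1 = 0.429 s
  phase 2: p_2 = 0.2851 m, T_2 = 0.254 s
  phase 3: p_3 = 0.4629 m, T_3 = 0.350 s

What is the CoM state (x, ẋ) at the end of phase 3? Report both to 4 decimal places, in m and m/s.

x = 1.1348, ẋ = 2.5982

phase 1: p=-0.0653, T=0.429, ωT=1.447232, cosh=2.243275, sinh=2.008054; start (x,ẋ)=(0.039900, 0.132200) → end (x,ẋ)=(0.249384, 1.009204)
phase 2: p=0.2851, T=0.254, ωT=0.856869, cosh=1.390131, sinh=0.965642; start (x,ẋ)=(0.249384, 1.009204) → end (x,ẋ)=(0.524327, 1.286576)
phase 3: p=0.4629, T=0.350, ωT=1.180725, cosh=1.781895, sinh=1.474839; start (x,ẋ)=(0.524327, 1.286576) → end (x,ẋ)=(1.134827, 2.598168)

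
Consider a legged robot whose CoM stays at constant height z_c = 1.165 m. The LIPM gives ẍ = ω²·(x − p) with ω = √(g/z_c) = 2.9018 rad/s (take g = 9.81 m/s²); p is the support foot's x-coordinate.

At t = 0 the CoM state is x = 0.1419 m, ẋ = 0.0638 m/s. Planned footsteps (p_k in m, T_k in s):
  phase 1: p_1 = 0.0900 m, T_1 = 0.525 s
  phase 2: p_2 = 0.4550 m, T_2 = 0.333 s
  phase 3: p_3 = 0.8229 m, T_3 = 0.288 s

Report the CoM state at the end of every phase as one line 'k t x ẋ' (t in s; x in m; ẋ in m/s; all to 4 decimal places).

phase 1: p=0.0900, T=0.525, ωT=1.523445, cosh=2.402982, sinh=2.185022; start (x,ẋ)=(0.141900, 0.063800) → end (x,ẋ)=(0.262755, 0.482382)
phase 2: p=0.4550, T=0.333, ωT=0.966299, cosh=1.504344, sinh=1.123856; start (x,ẋ)=(0.262755, 0.482382) → end (x,ẋ)=(0.352623, 0.098720)
phase 3: p=0.8229, T=0.288, ωT=0.835718, cosh=1.370017, sinh=0.936454; start (x,ẋ)=(0.352623, 0.098720) → end (x,ẋ)=(0.210470, -1.142685)

1 0.5250 0.2628 0.4824
2 0.8580 0.3526 0.0987
3 1.1460 0.2105 -1.1427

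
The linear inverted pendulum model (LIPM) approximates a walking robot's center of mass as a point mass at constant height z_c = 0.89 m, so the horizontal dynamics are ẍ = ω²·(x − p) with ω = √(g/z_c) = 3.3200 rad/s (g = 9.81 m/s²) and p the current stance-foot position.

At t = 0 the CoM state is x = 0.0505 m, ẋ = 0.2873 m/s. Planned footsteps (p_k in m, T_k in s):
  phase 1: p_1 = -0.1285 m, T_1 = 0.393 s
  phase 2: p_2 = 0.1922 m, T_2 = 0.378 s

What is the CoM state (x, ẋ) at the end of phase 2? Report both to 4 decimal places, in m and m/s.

x = 1.3046, ẋ = 3.9729

phase 1: p=-0.1285, T=0.393, ωT=1.304760, cosh=1.979021, sinh=1.707783; start (x,ẋ)=(0.050500, 0.287300) → end (x,ẋ)=(0.373530, 1.583474)
phase 2: p=0.1922, T=0.378, ωT=1.254960, cosh=1.896393, sinh=1.611305; start (x,ẋ)=(0.373530, 1.583474) → end (x,ẋ)=(1.304585, 3.972918)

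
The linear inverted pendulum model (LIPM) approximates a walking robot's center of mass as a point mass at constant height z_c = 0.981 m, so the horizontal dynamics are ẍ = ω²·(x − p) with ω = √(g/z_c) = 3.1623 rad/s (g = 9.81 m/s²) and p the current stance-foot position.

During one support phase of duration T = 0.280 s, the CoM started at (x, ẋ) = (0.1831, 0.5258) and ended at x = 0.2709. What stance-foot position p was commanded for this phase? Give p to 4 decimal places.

ωT = 3.1623·0.280 = 0.885444; cosh(ωT) = 1.418296, sinh(ωT) = 1.005765
x(T) = p + (x₀−p)·cosh(ωT) + (ẋ₀/ω)·sinh(ωT) ⇒ p·(1 − cosh) = x(T) − x₀·cosh − (ẋ₀/ω)·sinh
numerator   = 0.2709 − (0.1831)·1.418296 − (0.5258/3.1623)·1.005765 = -0.156020
denominator = 1 − 1.418296 = -0.418296
p = -0.156020 / -0.418296 = 0.3730

p = 0.3730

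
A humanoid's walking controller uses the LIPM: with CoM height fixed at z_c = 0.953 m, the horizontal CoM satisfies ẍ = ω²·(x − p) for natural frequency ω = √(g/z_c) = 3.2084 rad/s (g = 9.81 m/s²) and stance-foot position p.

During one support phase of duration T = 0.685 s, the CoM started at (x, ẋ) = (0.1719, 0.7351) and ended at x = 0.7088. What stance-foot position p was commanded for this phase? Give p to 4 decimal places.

ωT = 3.2084·0.685 = 2.197754; cosh(ωT) = 4.557909, sinh(ωT) = 4.446857
x(T) = p + (x₀−p)·cosh(ωT) + (ẋ₀/ω)·sinh(ωT) ⇒ p·(1 − cosh) = x(T) − x₀·cosh − (ẋ₀/ω)·sinh
numerator   = 0.7088 − (0.1719)·4.557909 − (0.7351/3.2084)·4.446857 = -1.093557
denominator = 1 − 4.557909 = -3.557909
p = -1.093557 / -3.557909 = 0.3074

p = 0.3074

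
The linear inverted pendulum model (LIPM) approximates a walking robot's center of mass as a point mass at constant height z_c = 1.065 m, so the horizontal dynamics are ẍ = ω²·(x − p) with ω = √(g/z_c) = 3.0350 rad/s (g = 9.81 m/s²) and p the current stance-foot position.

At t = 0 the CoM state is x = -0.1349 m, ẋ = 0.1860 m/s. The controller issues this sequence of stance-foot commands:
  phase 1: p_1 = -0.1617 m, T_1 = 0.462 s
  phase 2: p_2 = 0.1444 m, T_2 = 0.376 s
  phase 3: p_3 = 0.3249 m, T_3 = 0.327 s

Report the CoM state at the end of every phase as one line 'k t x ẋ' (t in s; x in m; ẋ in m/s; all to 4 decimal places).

1 0.4620 0.0130 0.5561
2 0.8380 0.1754 0.3989
3 1.1650 0.2484 0.0840

phase 1: p=-0.1617, T=0.462, ωT=1.402170, cosh=2.155036, sinh=1.908973; start (x,ẋ)=(-0.134900, 0.186000) → end (x,ẋ)=(0.013046, 0.556109)
phase 2: p=0.1444, T=0.376, ωT=1.141160, cosh=1.724923, sinh=1.405475; start (x,ẋ)=(0.013046, 0.556109) → end (x,ẋ)=(0.175353, 0.398941)
phase 3: p=0.3249, T=0.327, ωT=0.992445, cosh=1.534246, sinh=1.163577; start (x,ẋ)=(0.175353, 0.398941) → end (x,ẋ)=(0.248406, 0.083955)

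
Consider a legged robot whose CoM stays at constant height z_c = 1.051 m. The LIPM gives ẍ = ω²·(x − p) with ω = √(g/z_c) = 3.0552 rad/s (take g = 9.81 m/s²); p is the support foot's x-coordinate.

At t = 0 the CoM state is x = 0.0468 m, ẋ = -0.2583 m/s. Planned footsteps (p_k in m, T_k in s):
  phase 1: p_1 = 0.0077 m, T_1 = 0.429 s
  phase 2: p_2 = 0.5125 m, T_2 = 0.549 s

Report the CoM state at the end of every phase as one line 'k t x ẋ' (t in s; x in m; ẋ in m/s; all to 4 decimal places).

1 0.4290 -0.0599 -0.3084
2 0.9780 -1.3331 -5.3695

phase 1: p=0.0077, T=0.429, ωT=1.310681, cosh=1.989167, sinh=1.719531; start (x,ẋ)=(0.046800, -0.258300) → end (x,ẋ)=(-0.059900, -0.308390)
phase 2: p=0.5125, T=0.549, ωT=1.677305, cosh=2.768996, sinh=2.582119; start (x,ẋ)=(-0.059900, -0.308390) → end (x,ẋ)=(-1.333111, -5.369531)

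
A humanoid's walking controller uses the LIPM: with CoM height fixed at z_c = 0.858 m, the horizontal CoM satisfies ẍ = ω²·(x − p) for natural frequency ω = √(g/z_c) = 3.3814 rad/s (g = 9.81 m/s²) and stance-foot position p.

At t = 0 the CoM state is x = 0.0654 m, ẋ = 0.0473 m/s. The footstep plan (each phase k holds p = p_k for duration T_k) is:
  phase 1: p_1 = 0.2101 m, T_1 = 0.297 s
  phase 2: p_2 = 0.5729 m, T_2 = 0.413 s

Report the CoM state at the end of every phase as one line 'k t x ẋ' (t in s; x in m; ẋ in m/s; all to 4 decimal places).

phase 1: p=0.2101, T=0.297, ωT=1.004276, cosh=1.548120, sinh=1.181810; start (x,ẋ)=(0.065400, 0.047300) → end (x,ẋ)=(0.002619, -0.505020)
phase 2: p=0.5729, T=0.413, ωT=1.396518, cosh=2.144281, sinh=1.896824; start (x,ẋ)=(0.002619, -0.505020) → end (x,ẋ)=(-0.933239, -4.740645)

1 0.2970 0.0026 -0.5050
2 0.7100 -0.9332 -4.7406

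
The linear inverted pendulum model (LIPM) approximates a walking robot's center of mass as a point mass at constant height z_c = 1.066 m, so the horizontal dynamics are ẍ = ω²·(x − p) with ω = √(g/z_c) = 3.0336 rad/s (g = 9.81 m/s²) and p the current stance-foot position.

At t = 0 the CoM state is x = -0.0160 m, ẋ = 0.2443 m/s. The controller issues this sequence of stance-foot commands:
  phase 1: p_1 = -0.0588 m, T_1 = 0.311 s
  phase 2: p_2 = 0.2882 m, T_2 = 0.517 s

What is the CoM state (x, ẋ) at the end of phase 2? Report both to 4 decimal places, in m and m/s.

phase 1: p=-0.0588, T=0.311, ωT=0.943450, cosh=1.479055, sinh=1.089772; start (x,ẋ)=(-0.016000, 0.244300) → end (x,ẋ)=(0.092264, 0.502827)
phase 2: p=0.2882, T=0.517, ωT=1.568371, cosh=2.503605, sinh=2.295221; start (x,ẋ)=(0.092264, 0.502827) → end (x,ẋ)=(0.178094, -0.105376)

x = 0.1781, ẋ = -0.1054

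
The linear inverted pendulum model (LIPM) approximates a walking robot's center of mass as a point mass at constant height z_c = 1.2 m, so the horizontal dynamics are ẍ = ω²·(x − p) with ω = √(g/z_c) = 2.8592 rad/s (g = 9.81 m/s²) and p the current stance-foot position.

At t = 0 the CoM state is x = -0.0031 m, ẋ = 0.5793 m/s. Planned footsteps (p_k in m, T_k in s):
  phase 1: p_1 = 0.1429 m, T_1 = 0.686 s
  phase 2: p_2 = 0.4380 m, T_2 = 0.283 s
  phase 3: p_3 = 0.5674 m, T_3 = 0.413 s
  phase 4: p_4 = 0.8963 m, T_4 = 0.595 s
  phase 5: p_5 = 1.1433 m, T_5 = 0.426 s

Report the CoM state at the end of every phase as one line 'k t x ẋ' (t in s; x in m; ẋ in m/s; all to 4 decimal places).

phase 1: p=0.1429, T=0.686, ωT=1.961411, cosh=3.625006, sinh=3.484346; start (x,ẋ)=(-0.003100, 0.579300) → end (x,ẋ)=(0.319609, 0.645449)
phase 2: p=0.4380, T=0.283, ωT=0.809154, cosh=1.345620, sinh=0.900386; start (x,ẋ)=(0.319609, 0.645449) → end (x,ẋ)=(0.481949, 0.563747)
phase 3: p=0.5674, T=0.413, ωT=1.180850, cosh=1.782079, sinh=1.475061; start (x,ẋ)=(0.481949, 0.563747) → end (x,ẋ)=(0.705956, 0.644252)
phase 4: p=0.8963, T=0.595, ωT=1.701224, cosh=2.831556, sinh=2.649096; start (x,ẋ)=(0.705956, 0.644252) → end (x,ẋ)=(0.954240, 0.382513)
phase 5: p=1.1433, T=0.426, ωT=1.218019, cosh=1.838150, sinh=1.542335; start (x,ẋ)=(0.954240, 0.382513) → end (x,ẋ)=(1.002119, -0.130607)

1 0.6860 0.3196 0.6454
2 0.9690 0.4819 0.5637
3 1.3820 0.7060 0.6443
4 1.9770 0.9542 0.3825
5 2.4030 1.0021 -0.1306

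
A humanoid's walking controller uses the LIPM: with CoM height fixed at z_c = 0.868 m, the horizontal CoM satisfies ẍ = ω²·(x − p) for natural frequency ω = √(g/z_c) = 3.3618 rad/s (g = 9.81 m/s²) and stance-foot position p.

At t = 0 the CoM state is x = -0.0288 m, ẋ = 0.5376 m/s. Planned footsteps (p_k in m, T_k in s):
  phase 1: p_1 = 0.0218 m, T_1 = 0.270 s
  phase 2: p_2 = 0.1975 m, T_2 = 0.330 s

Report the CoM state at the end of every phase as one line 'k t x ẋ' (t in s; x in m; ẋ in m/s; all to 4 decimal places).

1 0.2700 0.1148 0.5982
2 0.6000 0.2989 0.6300

phase 1: p=0.0218, T=0.270, ωT=0.907686, cosh=1.441019, sinh=1.037562; start (x,ẋ)=(-0.028800, 0.537600) → end (x,ẋ)=(0.114805, 0.598195)
phase 2: p=0.1975, T=0.330, ωT=1.109394, cosh=1.681139, sinh=1.351381; start (x,ẋ)=(0.114805, 0.598195) → end (x,ẋ)=(0.298942, 0.629962)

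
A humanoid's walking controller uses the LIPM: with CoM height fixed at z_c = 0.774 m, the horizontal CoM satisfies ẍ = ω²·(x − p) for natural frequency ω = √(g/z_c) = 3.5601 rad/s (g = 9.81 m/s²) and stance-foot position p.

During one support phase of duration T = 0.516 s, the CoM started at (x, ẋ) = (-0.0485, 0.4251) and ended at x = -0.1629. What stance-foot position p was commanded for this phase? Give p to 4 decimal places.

ωT = 3.5601·0.516 = 1.837012; cosh(ωT) = 3.218521, sinh(ωT) = 3.059229
x(T) = p + (x₀−p)·cosh(ωT) + (ẋ₀/ω)·sinh(ωT) ⇒ p·(1 − cosh) = x(T) − x₀·cosh − (ẋ₀/ω)·sinh
numerator   = -0.1629 − (-0.0485)·3.218521 − (0.4251/3.5601)·3.059229 = -0.372094
denominator = 1 − 3.218521 = -2.218521
p = -0.372094 / -2.218521 = 0.1677

p = 0.1677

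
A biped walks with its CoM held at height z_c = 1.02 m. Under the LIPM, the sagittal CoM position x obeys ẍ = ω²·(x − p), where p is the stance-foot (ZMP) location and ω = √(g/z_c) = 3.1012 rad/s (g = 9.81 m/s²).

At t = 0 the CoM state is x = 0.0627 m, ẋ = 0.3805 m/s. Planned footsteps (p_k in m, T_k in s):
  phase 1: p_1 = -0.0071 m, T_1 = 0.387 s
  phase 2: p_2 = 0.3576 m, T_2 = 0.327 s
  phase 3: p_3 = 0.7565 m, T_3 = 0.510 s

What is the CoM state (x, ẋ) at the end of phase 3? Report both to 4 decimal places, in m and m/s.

x = 1.5714, ẋ = 2.8697

phase 1: p=-0.0071, T=0.387, ωT=1.200164, cosh=1.810904, sinh=1.509759; start (x,ẋ)=(0.062700, 0.380500) → end (x,ẋ)=(0.304540, 1.015857)
phase 2: p=0.3576, T=0.327, ωT=1.014092, cosh=1.559796, sinh=1.197064; start (x,ẋ)=(0.304540, 1.015857) → end (x,ẋ)=(0.666959, 1.387553)
phase 3: p=0.7565, T=0.510, ωT=1.581612, cosh=2.534216, sinh=2.328572; start (x,ẋ)=(0.666959, 1.387553) → end (x,ẋ)=(1.571444, 2.869748)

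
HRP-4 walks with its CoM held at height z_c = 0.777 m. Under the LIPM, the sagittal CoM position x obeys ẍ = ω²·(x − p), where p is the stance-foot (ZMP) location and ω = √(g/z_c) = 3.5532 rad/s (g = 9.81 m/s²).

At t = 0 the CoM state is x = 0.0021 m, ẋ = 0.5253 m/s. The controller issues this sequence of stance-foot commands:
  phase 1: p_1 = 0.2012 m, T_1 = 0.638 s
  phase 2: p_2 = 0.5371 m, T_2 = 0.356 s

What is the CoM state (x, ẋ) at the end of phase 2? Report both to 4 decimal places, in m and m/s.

phase 1: p=0.2012, T=0.638, ωT=2.266942, cosh=4.876736, sinh=4.773107; start (x,ẋ)=(0.002100, 0.525300) → end (x,ẋ)=(-0.064109, -0.814948)
phase 2: p=0.5371, T=0.356, ωT=1.264939, cosh=1.912567, sinh=1.630310; start (x,ẋ)=(-0.064109, -0.814948) → end (x,ẋ)=(-0.986673, -5.041336)

x = -0.9867, ẋ = -5.0413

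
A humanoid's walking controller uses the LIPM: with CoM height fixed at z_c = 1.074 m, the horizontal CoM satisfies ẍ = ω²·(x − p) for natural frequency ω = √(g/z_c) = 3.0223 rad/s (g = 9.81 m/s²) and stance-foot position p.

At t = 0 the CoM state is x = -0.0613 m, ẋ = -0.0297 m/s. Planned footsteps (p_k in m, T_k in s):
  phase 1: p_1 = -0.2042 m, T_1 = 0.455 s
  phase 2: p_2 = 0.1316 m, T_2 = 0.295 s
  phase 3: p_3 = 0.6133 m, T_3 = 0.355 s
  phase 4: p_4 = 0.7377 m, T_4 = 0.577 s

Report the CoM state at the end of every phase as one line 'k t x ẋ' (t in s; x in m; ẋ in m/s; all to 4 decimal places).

1 0.4550 0.0783 0.7371
2 0.7500 0.3031 0.8866
3 1.1050 0.4855 0.2375
4 1.6820 0.2121 -1.4136

phase 1: p=-0.2042, T=0.455, ωT=1.375147, cosh=2.104229, sinh=1.851427; start (x,ẋ)=(-0.061300, -0.029700) → end (x,ẋ)=(0.078300, 0.737111)
phase 2: p=0.1316, T=0.295, ωT=0.891578, cosh=1.424492, sinh=1.014484; start (x,ẋ)=(0.078300, 0.737111) → end (x,ẋ)=(0.303099, 0.886589)
phase 3: p=0.6133, T=0.355, ωT=1.072917, cosh=1.632952, sinh=1.290943; start (x,ẋ)=(0.303099, 0.886589) → end (x,ẋ)=(0.485453, 0.237470)
phase 4: p=0.7377, T=0.577, ωT=1.743867, cosh=2.947131, sinh=2.772288; start (x,ẋ)=(0.485453, 0.237470) → end (x,ẋ)=(0.212120, -1.413647)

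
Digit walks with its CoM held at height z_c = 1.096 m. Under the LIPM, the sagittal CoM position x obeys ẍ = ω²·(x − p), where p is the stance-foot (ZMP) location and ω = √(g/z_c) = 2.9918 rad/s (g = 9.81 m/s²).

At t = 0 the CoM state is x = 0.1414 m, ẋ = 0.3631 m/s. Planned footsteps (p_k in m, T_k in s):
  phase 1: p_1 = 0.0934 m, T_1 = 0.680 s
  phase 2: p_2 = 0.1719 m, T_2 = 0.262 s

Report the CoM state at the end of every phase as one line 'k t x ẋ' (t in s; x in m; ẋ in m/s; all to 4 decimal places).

1 0.6800 0.7362 1.9520
2 0.9420 1.4841 4.0462

phase 1: p=0.0934, T=0.680, ωT=2.034424, cosh=3.889301, sinh=3.758545; start (x,ẋ)=(0.141400, 0.363100) → end (x,ẋ)=(0.736242, 1.951956)
phase 2: p=0.1719, T=0.262, ωT=0.783852, cosh=1.323267, sinh=0.866623; start (x,ẋ)=(0.736242, 1.951956) → end (x,ẋ)=(1.484092, 4.046166)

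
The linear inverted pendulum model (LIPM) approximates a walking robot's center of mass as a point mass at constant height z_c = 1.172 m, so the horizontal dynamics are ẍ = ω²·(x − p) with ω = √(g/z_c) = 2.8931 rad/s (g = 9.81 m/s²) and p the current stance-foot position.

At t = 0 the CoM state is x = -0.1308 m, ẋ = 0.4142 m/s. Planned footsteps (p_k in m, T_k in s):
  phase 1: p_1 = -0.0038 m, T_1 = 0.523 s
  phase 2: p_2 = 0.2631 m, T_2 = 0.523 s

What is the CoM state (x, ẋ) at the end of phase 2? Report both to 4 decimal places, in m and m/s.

x = -0.2121, ẋ = -1.1669

phase 1: p=-0.0038, T=0.523, ωT=1.513091, cosh=2.380487, sinh=2.160259; start (x,ẋ)=(-0.130800, 0.414200) → end (x,ẋ)=(0.003159, 0.192267)
phase 2: p=0.2631, T=0.523, ωT=1.513091, cosh=2.380487, sinh=2.160259; start (x,ẋ)=(0.003159, 0.192267) → end (x,ẋ)=(-0.212122, -1.166903)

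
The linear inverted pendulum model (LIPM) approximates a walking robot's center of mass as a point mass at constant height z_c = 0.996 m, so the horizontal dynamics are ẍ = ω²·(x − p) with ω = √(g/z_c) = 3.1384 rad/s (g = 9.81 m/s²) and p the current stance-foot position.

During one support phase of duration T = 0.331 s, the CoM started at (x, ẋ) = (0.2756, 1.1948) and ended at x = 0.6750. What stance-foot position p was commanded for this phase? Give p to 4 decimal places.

ωT = 3.1384·0.331 = 1.038810; cosh(ωT) = 1.589864, sinh(ωT) = 1.235989
x(T) = p + (x₀−p)·cosh(ωT) + (ẋ₀/ω)·sinh(ωT) ⇒ p·(1 − cosh) = x(T) − x₀·cosh − (ẋ₀/ω)·sinh
numerator   = 0.6750 − (0.2756)·1.589864 − (1.1948/3.1384)·1.235989 = -0.233712
denominator = 1 − 1.589864 = -0.589864
p = -0.233712 / -0.589864 = 0.3962

p = 0.3962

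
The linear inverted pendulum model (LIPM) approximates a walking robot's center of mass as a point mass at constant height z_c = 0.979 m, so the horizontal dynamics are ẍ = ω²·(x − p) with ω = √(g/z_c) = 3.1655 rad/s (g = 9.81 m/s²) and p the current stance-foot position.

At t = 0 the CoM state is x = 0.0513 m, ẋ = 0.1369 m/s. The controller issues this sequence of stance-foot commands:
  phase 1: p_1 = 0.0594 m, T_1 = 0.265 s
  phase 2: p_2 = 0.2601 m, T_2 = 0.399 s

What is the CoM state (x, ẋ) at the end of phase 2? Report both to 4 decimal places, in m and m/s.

phase 1: p=0.0594, T=0.265, ωT=0.838858, cosh=1.372963, sinh=0.940759; start (x,ẋ)=(0.051300, 0.136900) → end (x,ẋ)=(0.088964, 0.163837)
phase 2: p=0.2601, T=0.399, ωT=1.263035, cosh=1.909465, sinh=1.626671; start (x,ẋ)=(0.088964, 0.163837) → end (x,ẋ)=(0.017514, -0.568374)

x = 0.0175, ẋ = -0.5684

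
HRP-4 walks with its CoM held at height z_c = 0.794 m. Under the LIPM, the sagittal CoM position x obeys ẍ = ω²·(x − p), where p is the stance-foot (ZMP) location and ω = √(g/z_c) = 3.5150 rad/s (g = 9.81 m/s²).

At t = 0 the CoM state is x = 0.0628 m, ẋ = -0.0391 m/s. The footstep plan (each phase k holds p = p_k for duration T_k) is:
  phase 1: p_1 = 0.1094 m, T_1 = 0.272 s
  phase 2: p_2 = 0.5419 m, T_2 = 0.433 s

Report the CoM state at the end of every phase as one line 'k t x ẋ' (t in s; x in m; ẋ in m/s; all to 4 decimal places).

phase 1: p=0.1094, T=0.272, ωT=0.956080, cosh=1.492938, sinh=1.108541; start (x,ẋ)=(0.062800, -0.039100) → end (x,ẋ)=(0.027498, -0.239952)
phase 2: p=0.5419, T=0.433, ωT=1.521995, cosh=2.399816, sinh=2.181540; start (x,ẋ)=(0.027498, -0.239952) → end (x,ẋ)=(-0.841493, -4.520333)

1 0.2720 0.0275 -0.2400
2 0.7050 -0.8415 -4.5203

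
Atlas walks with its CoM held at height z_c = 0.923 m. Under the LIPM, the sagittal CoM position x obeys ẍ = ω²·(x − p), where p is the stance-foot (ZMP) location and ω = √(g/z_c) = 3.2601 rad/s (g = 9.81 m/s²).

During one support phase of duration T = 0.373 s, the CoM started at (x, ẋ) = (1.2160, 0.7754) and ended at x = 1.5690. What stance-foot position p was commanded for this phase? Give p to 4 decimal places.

ωT = 3.2601·0.373 = 1.216017; cosh(ωT) = 1.835066, sinh(ωT) = 1.538658
x(T) = p + (x₀−p)·cosh(ωT) + (ẋ₀/ω)·sinh(ωT) ⇒ p·(1 − cosh) = x(T) − x₀·cosh − (ẋ₀/ω)·sinh
numerator   = 1.5690 − (1.2160)·1.835066 − (0.7754/3.2601)·1.538658 = -1.028404
denominator = 1 − 1.835066 = -0.835066
p = -1.028404 / -0.835066 = 1.2315

p = 1.2315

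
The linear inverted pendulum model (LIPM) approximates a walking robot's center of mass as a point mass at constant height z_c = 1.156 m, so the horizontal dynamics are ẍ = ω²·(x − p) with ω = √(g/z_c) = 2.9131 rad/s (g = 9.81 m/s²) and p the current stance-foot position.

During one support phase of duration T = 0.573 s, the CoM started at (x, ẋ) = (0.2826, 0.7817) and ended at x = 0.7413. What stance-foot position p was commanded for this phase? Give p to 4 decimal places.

p = 0.4131

ωT = 2.9131·0.573 = 1.669206; cosh(ωT) = 2.748175, sinh(ωT) = 2.559778
x(T) = p + (x₀−p)·cosh(ωT) + (ẋ₀/ω)·sinh(ωT) ⇒ p·(1 − cosh) = x(T) − x₀·cosh − (ẋ₀/ω)·sinh
numerator   = 0.7413 − (0.2826)·2.748175 − (0.7817/2.9131)·2.559778 = -0.722224
denominator = 1 − 2.748175 = -1.748175
p = -0.722224 / -1.748175 = 0.4131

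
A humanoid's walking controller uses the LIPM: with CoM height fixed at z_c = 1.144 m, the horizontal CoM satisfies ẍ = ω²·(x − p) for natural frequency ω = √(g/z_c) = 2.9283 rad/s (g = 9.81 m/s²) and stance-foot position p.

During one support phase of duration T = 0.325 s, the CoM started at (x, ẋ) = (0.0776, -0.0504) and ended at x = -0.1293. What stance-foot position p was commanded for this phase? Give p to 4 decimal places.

p = 0.4626

ωT = 2.9283·0.325 = 0.951698; cosh(ωT) = 1.488094, sinh(ωT) = 1.102009
x(T) = p + (x₀−p)·cosh(ωT) + (ẋ₀/ω)·sinh(ωT) ⇒ p·(1 − cosh) = x(T) − x₀·cosh − (ẋ₀/ω)·sinh
numerator   = -0.1293 − (0.0776)·1.488094 − (-0.0504/2.9283)·1.102009 = -0.225809
denominator = 1 − 1.488094 = -0.488094
p = -0.225809 / -0.488094 = 0.4626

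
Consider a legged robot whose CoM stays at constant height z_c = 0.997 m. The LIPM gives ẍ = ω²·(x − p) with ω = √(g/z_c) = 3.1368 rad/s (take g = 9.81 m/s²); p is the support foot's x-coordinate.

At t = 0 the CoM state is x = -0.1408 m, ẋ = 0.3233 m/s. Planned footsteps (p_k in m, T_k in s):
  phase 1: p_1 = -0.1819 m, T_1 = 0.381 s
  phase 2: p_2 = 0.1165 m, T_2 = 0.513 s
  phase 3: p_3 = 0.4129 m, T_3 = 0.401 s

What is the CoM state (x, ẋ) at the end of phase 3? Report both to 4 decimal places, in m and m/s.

x = 1.4048, ẋ = 3.4321

phase 1: p=-0.1819, T=0.381, ωT=1.195121, cosh=1.803312, sinh=1.500645; start (x,ẋ)=(-0.140800, 0.323300) → end (x,ẋ)=(0.046883, 0.776478)
phase 2: p=0.1165, T=0.513, ωT=1.609178, cosh=2.599377, sinh=2.399325; start (x,ẋ)=(0.046883, 0.776478) → end (x,ẋ)=(0.529463, 1.494405)
phase 3: p=0.4129, T=0.401, ωT=1.257857, cosh=1.901068, sinh=1.616806; start (x,ẋ)=(0.529463, 1.494405) → end (x,ẋ)=(1.404758, 3.432128)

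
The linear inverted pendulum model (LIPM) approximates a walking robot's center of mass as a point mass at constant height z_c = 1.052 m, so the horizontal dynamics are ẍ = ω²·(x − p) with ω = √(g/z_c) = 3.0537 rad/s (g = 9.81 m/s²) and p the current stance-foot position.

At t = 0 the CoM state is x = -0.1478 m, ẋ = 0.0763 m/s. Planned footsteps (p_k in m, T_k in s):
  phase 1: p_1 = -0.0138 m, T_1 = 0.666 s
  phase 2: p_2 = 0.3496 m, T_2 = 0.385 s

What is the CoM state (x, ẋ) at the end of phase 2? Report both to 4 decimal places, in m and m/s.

phase 1: p=-0.0138, T=0.666, ωT=2.033764, cosh=3.886822, sinh=3.755980; start (x,ẋ)=(-0.147800, 0.076300) → end (x,ẋ)=(-0.440787, -1.240367)
phase 2: p=0.3496, T=0.385, ωT=1.175674, cosh=1.774469, sinh=1.465859; start (x,ẋ)=(-0.440787, -1.240367) → end (x,ẋ)=(-1.648327, -5.738995)

x = -1.6483, ẋ = -5.7390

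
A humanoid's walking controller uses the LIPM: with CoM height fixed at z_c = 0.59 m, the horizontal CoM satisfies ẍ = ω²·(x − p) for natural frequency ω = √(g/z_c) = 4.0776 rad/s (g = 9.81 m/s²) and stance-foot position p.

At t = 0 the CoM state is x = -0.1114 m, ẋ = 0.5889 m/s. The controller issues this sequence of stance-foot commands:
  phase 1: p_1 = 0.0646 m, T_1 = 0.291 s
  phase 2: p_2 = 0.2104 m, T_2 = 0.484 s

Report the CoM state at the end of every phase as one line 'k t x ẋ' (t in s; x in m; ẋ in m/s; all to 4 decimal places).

phase 1: p=0.0646, T=0.291, ωT=1.186582, cosh=1.790563, sinh=1.485300; start (x,ẋ)=(-0.111400, 0.588900) → end (x,ẋ)=(-0.036027, -0.011474)
phase 2: p=0.2104, T=0.484, ωT=1.973558, cosh=3.667600, sinh=3.528638; start (x,ẋ)=(-0.036027, -0.011474) → end (x,ẋ)=(-0.703326, -3.587772)

1 0.2910 -0.0360 -0.0115
2 0.7750 -0.7033 -3.5878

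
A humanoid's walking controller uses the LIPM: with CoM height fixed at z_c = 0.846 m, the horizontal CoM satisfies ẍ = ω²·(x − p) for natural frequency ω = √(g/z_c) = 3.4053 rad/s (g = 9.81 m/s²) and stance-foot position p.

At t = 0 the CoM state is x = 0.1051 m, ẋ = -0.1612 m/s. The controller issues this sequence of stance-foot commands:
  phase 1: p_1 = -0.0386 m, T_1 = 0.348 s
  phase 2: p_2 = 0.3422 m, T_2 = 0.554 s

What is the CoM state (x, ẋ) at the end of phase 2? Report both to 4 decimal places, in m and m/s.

x = 0.1013, ẋ = -0.6538

phase 1: p=-0.0386, T=0.348, ωT=1.185044, cosh=1.788282, sinh=1.482550; start (x,ẋ)=(0.105100, -0.161200) → end (x,ẋ)=(0.148195, 0.437202)
phase 2: p=0.3422, T=0.554, ωT=1.886536, cosh=3.374038, sinh=3.222442; start (x,ẋ)=(0.148195, 0.437202) → end (x,ẋ)=(0.101346, -0.653751)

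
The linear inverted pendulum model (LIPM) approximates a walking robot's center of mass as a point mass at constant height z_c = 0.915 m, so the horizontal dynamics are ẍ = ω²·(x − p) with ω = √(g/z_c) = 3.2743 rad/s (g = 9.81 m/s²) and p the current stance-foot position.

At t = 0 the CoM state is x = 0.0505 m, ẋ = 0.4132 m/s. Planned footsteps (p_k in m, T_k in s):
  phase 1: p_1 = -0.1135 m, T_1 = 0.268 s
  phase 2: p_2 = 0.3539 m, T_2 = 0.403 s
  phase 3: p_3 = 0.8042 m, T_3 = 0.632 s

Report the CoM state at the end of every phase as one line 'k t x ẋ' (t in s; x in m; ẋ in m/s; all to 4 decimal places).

1 0.2680 0.2433 1.1168
2 0.6710 0.7248 1.6096
3 1.3030 2.4002 5.4617

phase 1: p=-0.1135, T=0.268, ωT=0.877512, cosh=1.410363, sinh=0.994547; start (x,ẋ)=(0.050500, 0.413200) → end (x,ẋ)=(0.243306, 1.116819)
phase 2: p=0.3539, T=0.403, ωT=1.319543, cosh=2.004484, sinh=1.737227; start (x,ẋ)=(0.243306, 1.116819) → end (x,ẋ)=(0.724761, 1.609566)
phase 3: p=0.8042, T=0.632, ωT=2.069358, cosh=4.023000, sinh=3.896733; start (x,ẋ)=(0.724761, 1.609566) → end (x,ẋ)=(2.400156, 5.461716)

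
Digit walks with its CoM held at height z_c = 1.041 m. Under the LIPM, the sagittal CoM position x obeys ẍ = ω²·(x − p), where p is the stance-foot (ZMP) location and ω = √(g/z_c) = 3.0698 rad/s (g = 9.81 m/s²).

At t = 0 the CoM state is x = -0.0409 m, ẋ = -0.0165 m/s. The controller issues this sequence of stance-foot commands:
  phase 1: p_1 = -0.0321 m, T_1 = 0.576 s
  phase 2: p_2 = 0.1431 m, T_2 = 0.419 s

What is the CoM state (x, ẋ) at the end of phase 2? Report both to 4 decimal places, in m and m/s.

x = -0.3485, ẋ = -1.3602

phase 1: p=-0.0321, T=0.576, ωT=1.768205, cosh=3.015481, sinh=2.844842; start (x,ẋ)=(-0.040900, -0.016500) → end (x,ẋ)=(-0.073927, -0.126607)
phase 2: p=0.1431, T=0.419, ωT=1.286246, cosh=1.947741, sinh=1.671435; start (x,ẋ)=(-0.073927, -0.126607) → end (x,ẋ)=(-0.348547, -1.360157)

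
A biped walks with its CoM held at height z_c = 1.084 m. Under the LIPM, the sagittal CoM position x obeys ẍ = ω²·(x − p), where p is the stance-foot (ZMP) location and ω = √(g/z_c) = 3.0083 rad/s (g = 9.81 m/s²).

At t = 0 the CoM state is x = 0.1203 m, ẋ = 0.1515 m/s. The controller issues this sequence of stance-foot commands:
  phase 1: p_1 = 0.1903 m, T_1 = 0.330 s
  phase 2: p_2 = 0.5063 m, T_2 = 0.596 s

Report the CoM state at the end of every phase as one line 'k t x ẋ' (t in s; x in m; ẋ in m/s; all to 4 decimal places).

phase 1: p=0.1903, T=0.330, ωT=0.992739, cosh=1.534588, sinh=1.164028; start (x,ẋ)=(0.120300, 0.151500) → end (x,ẋ)=(0.141500, -0.012632)
phase 2: p=0.5063, T=0.596, ωT=1.792947, cosh=3.086799, sinh=2.920330; start (x,ẋ)=(0.141500, -0.012632) → end (x,ẋ)=(-0.632027, -3.243843)

1 0.3300 0.1415 -0.0126
2 0.9260 -0.6320 -3.2438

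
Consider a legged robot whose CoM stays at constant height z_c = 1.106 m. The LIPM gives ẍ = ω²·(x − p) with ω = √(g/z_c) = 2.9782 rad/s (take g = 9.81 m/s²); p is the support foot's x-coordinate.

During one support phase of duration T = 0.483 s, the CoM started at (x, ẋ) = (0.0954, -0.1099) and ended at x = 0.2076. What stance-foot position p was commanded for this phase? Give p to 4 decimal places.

p = -0.0560

ωT = 2.9782·0.483 = 1.438471; cosh(ωT) = 2.225768, sinh(ωT) = 1.988478
x(T) = p + (x₀−p)·cosh(ωT) + (ẋ₀/ω)·sinh(ωT) ⇒ p·(1 − cosh) = x(T) − x₀·cosh − (ẋ₀/ω)·sinh
numerator   = 0.2076 − (0.0954)·2.225768 − (-0.1099/2.9782)·1.988478 = 0.068640
denominator = 1 − 2.225768 = -1.225768
p = 0.068640 / -1.225768 = -0.0560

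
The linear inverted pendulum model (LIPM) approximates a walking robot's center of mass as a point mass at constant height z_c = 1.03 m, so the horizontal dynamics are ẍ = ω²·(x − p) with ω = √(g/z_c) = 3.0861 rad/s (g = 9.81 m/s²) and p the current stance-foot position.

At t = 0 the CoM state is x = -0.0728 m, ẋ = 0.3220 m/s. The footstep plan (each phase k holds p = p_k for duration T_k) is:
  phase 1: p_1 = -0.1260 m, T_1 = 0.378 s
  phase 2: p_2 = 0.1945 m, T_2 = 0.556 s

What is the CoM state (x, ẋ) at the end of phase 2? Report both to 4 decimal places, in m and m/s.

phase 1: p=-0.1260, T=0.378, ωT=1.166546, cosh=1.761162, sinh=1.449721; start (x,ẋ)=(-0.072800, 0.322000) → end (x,ẋ)=(0.118956, 0.805110)
phase 2: p=0.1945, T=0.556, ωT=1.715872, cosh=2.870664, sinh=2.690857; start (x,ẋ)=(0.118956, 0.805110) → end (x,ẋ)=(0.679636, 1.683863)

x = 0.6796, ẋ = 1.6839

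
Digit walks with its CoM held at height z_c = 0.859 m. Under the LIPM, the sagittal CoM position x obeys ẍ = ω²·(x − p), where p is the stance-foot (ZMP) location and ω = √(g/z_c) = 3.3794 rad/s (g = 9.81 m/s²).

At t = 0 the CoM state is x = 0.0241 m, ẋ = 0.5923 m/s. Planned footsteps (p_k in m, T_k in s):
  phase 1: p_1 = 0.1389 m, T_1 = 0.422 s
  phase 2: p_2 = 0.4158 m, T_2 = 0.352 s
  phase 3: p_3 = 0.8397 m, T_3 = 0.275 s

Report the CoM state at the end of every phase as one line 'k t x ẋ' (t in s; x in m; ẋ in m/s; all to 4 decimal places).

1 0.4220 0.2299 0.5430
2 0.7740 0.3216 0.0383
3 1.0490 0.0935 -1.8154

phase 1: p=0.1389, T=0.422, ωT=1.426107, cosh=2.201352, sinh=1.961110; start (x,ẋ)=(0.024100, 0.592300) → end (x,ẋ)=(0.229904, 0.543038)
phase 2: p=0.4158, T=0.352, ωT=1.189549, cosh=1.794978, sinh=1.490620; start (x,ẋ)=(0.229904, 0.543038) → end (x,ẋ)=(0.321650, 0.038310)
phase 3: p=0.8397, T=0.275, ωT=0.929335, cosh=1.463820, sinh=1.069004; start (x,ẋ)=(0.321650, 0.038310) → end (x,ẋ)=(0.093486, -1.815425)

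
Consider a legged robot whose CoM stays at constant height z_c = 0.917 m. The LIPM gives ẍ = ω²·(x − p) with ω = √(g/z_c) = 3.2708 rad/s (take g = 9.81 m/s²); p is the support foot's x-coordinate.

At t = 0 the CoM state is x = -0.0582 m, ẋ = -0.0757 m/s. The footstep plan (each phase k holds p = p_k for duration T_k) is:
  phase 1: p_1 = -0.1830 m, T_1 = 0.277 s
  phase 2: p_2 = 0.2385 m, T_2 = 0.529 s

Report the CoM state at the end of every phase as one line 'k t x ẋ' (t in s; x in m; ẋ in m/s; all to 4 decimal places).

phase 1: p=-0.1830, T=0.277, ωT=0.906012, cosh=1.439283, sinh=1.035150; start (x,ẋ)=(-0.058200, -0.075700) → end (x,ẋ)=(-0.027335, 0.313590)
phase 2: p=0.2385, T=0.529, ωT=1.730253, cosh=2.909661, sinh=2.732421; start (x,ẋ)=(-0.027335, 0.313590) → end (x,ẋ)=(-0.273017, -1.463381)

1 0.2770 -0.0273 0.3136
2 0.8060 -0.2730 -1.4634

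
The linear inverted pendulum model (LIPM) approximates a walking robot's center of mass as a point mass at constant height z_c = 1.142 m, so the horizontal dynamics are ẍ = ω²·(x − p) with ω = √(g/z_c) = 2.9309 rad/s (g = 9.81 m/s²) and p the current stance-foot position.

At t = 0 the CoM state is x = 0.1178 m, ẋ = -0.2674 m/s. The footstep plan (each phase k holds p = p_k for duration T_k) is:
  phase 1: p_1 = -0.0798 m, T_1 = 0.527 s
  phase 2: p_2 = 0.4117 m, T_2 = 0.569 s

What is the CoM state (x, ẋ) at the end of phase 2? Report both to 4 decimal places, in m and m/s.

phase 1: p=-0.0798, T=0.527, ωT=1.544584, cosh=2.449712, sinh=2.236311; start (x,ẋ)=(0.117800, -0.267400) → end (x,ẋ)=(0.200234, 0.640097)
phase 2: p=0.4117, T=0.569, ωT=1.667682, cosh=2.744276, sinh=2.555593; start (x,ẋ)=(0.200234, 0.640097) → end (x,ẋ)=(0.389510, 0.172682)

x = 0.3895, ẋ = 0.1727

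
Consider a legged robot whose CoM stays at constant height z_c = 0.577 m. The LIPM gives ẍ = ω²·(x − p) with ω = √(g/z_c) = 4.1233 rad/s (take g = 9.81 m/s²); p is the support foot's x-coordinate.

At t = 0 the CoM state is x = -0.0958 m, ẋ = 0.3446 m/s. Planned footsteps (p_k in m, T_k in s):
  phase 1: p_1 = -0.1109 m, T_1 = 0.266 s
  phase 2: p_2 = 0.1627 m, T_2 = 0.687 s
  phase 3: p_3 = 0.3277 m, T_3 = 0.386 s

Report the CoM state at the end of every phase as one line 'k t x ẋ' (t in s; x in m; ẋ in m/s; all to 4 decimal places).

1 0.2660 0.0254 0.6563
2 0.9530 0.3399 0.8026
3 1.3390 0.8171 2.1712

phase 1: p=-0.1109, T=0.266, ωT=1.096798, cosh=1.664250, sinh=1.330311; start (x,ẋ)=(-0.095800, 0.344600) → end (x,ẋ)=(0.025409, 0.656328)
phase 2: p=0.1627, T=0.687, ωT=2.832707, cosh=8.525125, sinh=8.466271; start (x,ẋ)=(0.025409, 0.656328) → end (x,ẋ)=(0.339903, 0.802605)
phase 3: p=0.3277, T=0.386, ωT=1.591594, cosh=2.557586, sinh=2.353985; start (x,ẋ)=(0.339903, 0.802605) → end (x,ẋ)=(0.817117, 2.171179)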